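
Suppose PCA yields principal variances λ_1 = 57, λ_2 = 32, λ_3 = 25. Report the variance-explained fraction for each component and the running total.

Step 1 — total variance = trace(Sigma) = Σ λ_i = 57 + 32 + 25 = 114.

Step 2 — fraction explained by component i = λ_i / Σ λ:
  PC1: 57/114 = 0.5
  PC2: 32/114 = 0.2807
  PC3: 25/114 = 0.2193

Step 3 — cumulative fraction after k components = (λ_1 + ... + λ_k) / Σ λ:
  k = 1: 57/114 = 0.5
  k = 2: (57 + 32)/114 = 89/114 = 0.7807
  k = 3: (57 + 32 + 25)/114 = 114/114 = 1

Summary (fraction, with percent):

explained: PC1 0.5 (50%), PC2 0.2807 (28.07%), PC3 0.2193 (21.93%);  cumulative: 0.5, 0.7807, 1


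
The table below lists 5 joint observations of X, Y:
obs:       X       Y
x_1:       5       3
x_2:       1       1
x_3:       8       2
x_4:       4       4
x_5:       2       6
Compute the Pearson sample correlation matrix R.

Step 1 — column means:
  mean(X) = (5 + 1 + 8 + 4 + 2) / 5 = 20/5 = 4
  mean(Y) = (3 + 1 + 2 + 4 + 6) / 5 = 16/5 = 3.2

Step 2 — sample variances and covariances s[i,j] = (1/(n-1)) · Σ_k (x_{k,i} - mean_i) · (x_{k,j} - mean_j), with n-1 = 4:
  s[X,X] = ((1)·(1) + (-3)·(-3) + (4)·(4) + (0)·(0) + (-2)·(-2)) / 4 = 30/4 = 7.5
  s[X,Y] = ((1)·(-0.2) + (-3)·(-2.2) + (4)·(-1.2) + (0)·(0.8) + (-2)·(2.8)) / 4 = -4/4 = -1
  s[Y,Y] = ((-0.2)·(-0.2) + (-2.2)·(-2.2) + (-1.2)·(-1.2) + (0.8)·(0.8) + (2.8)·(2.8)) / 4 = 14.8/4 = 3.7
  Sample standard deviations s_i = √(s[i,i]):
  s(X) = √(7.5) = 2.7386
  s(Y) = √(3.7) = 1.9235

Step 3 — r_{ij} = s_{ij} / (s_i · s_j):
  r[X,X] = 1 (diagonal).
  r[X,Y] = -1 / (2.7386 · 1.9235) = -1 / 5.2678 = -0.1898
  r[Y,Y] = 1 (diagonal).

R is symmetric with unit diagonal. Assembling:

R = [[1, -0.1898],
 [-0.1898, 1]]


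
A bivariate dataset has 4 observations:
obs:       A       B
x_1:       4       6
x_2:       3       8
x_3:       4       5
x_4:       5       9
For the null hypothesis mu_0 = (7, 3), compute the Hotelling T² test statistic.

Step 1 — sample mean vector:
  mean(A) = (4 + 3 + 4 + 5) / 4 = 16/4 = 4
  mean(B) = (6 + 8 + 5 + 9) / 4 = 28/4 = 7
  x̄ = (4, 7),  deviation x̄ - mu_0 = (4, 7) - (7, 3) = (-3, 4).

Step 2 — sample covariance matrix, S[i,j] = (1/(n-1)) · Σ_k (x_{k,i} - mean_i) · (x_{k,j} - mean_j), divisor n-1 = 3:
  S[A,A] = ((0)·(0) + (-1)·(-1) + (0)·(0) + (1)·(1)) / 3 = 2/3 = 0.6667
  S[A,B] = ((0)·(-1) + (-1)·(1) + (0)·(-2) + (1)·(2)) / 3 = 1/3 = 0.3333
  S[B,B] = ((-1)·(-1) + (1)·(1) + (-2)·(-2) + (2)·(2)) / 3 = 10/3 = 3.3333
  S = [[0.6667, 0.3333],
 [0.3333, 3.3333]].

Step 3 — invert S. det(S) = 0.6667·3.3333 - (0.3333)² = 2.1111.
  S^{-1} = (1/det) · [[d, -b], [-b, a]] = [[1.5789, -0.1579],
 [-0.1579, 0.3158]].

Step 4 — quadratic form (x̄ - mu_0)^T · S^{-1} · (x̄ - mu_0):
  S^{-1} · (x̄ - mu_0) = (-5.3684, 1.7368),
  (x̄ - mu_0)^T · [...] = (-3)·(-5.3684) + (4)·(1.7368) = 23.0526.

Step 5 — scale by n: T² = 4 · 23.0526 = 92.2105.

T² ≈ 92.2105


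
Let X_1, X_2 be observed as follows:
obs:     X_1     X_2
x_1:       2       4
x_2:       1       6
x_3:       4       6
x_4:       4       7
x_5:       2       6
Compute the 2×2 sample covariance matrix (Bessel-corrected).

Step 1 — column means:
  mean(X_1) = (2 + 1 + 4 + 4 + 2) / 5 = 13/5 = 2.6
  mean(X_2) = (4 + 6 + 6 + 7 + 6) / 5 = 29/5 = 5.8

Step 2 — sample covariance S[i,j] = (1/(n-1)) · Σ_k (x_{k,i} - mean_i) · (x_{k,j} - mean_j), with n-1 = 4.
  S[X_1,X_1] = ((-0.6)·(-0.6) + (-1.6)·(-1.6) + (1.4)·(1.4) + (1.4)·(1.4) + (-0.6)·(-0.6)) / 4 = 7.2/4 = 1.8
  S[X_1,X_2] = ((-0.6)·(-1.8) + (-1.6)·(0.2) + (1.4)·(0.2) + (1.4)·(1.2) + (-0.6)·(0.2)) / 4 = 2.6/4 = 0.65
  S[X_2,X_2] = ((-1.8)·(-1.8) + (0.2)·(0.2) + (0.2)·(0.2) + (1.2)·(1.2) + (0.2)·(0.2)) / 4 = 4.8/4 = 1.2

S is symmetric (S[j,i] = S[i,j]). Assembling:

S = [[1.8, 0.65],
 [0.65, 1.2]]


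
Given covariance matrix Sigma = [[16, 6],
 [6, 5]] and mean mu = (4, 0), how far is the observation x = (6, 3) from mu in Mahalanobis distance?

Step 1 — centre the observation: (x - mu) = (2, 3).

Step 2 — invert Sigma. det(Sigma) = 16·5 - (6)² = 44.
  Sigma^{-1} = (1/det) · [[d, -b], [-b, a]] = [[0.1136, -0.1364],
 [-0.1364, 0.3636]].

Step 3 — form the quadratic (x - mu)^T · Sigma^{-1} · (x - mu):
  Sigma^{-1} · (x - mu) = (-0.1818, 0.8182).
  (x - mu)^T · [Sigma^{-1} · (x - mu)] = (2)·(-0.1818) + (3)·(0.8182) = 2.0909.

Step 4 — take square root: d = √(2.0909) ≈ 1.446.

d(x, mu) = √(2.0909) ≈ 1.446


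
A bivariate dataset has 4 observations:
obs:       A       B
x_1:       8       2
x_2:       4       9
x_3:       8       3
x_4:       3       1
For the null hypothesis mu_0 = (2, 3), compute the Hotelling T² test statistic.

Step 1 — sample mean vector:
  mean(A) = (8 + 4 + 8 + 3) / 4 = 23/4 = 5.75
  mean(B) = (2 + 9 + 3 + 1) / 4 = 15/4 = 3.75
  x̄ = (5.75, 3.75),  deviation x̄ - mu_0 = (5.75, 3.75) - (2, 3) = (3.75, 0.75).

Step 2 — sample covariance matrix, S[i,j] = (1/(n-1)) · Σ_k (x_{k,i} - mean_i) · (x_{k,j} - mean_j), divisor n-1 = 3:
  S[A,A] = ((2.25)·(2.25) + (-1.75)·(-1.75) + (2.25)·(2.25) + (-2.75)·(-2.75)) / 3 = 20.75/3 = 6.9167
  S[A,B] = ((2.25)·(-1.75) + (-1.75)·(5.25) + (2.25)·(-0.75) + (-2.75)·(-2.75)) / 3 = -7.25/3 = -2.4167
  S[B,B] = ((-1.75)·(-1.75) + (5.25)·(5.25) + (-0.75)·(-0.75) + (-2.75)·(-2.75)) / 3 = 38.75/3 = 12.9167
  S = [[6.9167, -2.4167],
 [-2.4167, 12.9167]].

Step 3 — invert S. det(S) = 6.9167·12.9167 - (-2.4167)² = 83.5.
  S^{-1} = (1/det) · [[d, -b], [-b, a]] = [[0.1547, 0.0289],
 [0.0289, 0.0828]].

Step 4 — quadratic form (x̄ - mu_0)^T · S^{-1} · (x̄ - mu_0):
  S^{-1} · (x̄ - mu_0) = (0.6018, 0.1707),
  (x̄ - mu_0)^T · [...] = (3.75)·(0.6018) + (0.75)·(0.1707) = 2.3847.

Step 5 — scale by n: T² = 4 · 2.3847 = 9.5389.

T² ≈ 9.5389


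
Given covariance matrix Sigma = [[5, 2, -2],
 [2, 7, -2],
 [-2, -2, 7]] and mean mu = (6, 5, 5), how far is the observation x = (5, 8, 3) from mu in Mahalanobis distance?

Step 1 — centre the observation: (x - mu) = (-1, 3, -2).

Step 2 — invert Sigma (cofactor / det for 3×3, or solve directly):
  Sigma^{-1} = [[0.2432, -0.0541, 0.0541],
 [-0.0541, 0.1676, 0.0324],
 [0.0541, 0.0324, 0.1676]].

Step 3 — form the quadratic (x - mu)^T · Sigma^{-1} · (x - mu):
  Sigma^{-1} · (x - mu) = (-0.5135, 0.4919, -0.2919).
  (x - mu)^T · [Sigma^{-1} · (x - mu)] = (-1)·(-0.5135) + (3)·(0.4919) + (-2)·(-0.2919) = 2.573.

Step 4 — take square root: d = √(2.573) ≈ 1.604.

d(x, mu) = √(2.573) ≈ 1.604


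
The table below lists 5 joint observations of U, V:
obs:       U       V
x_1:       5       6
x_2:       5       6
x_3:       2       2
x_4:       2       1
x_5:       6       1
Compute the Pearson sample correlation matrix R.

Step 1 — column means:
  mean(U) = (5 + 5 + 2 + 2 + 6) / 5 = 20/5 = 4
  mean(V) = (6 + 6 + 2 + 1 + 1) / 5 = 16/5 = 3.2

Step 2 — sample variances and covariances s[i,j] = (1/(n-1)) · Σ_k (x_{k,i} - mean_i) · (x_{k,j} - mean_j), with n-1 = 4:
  s[U,U] = ((1)·(1) + (1)·(1) + (-2)·(-2) + (-2)·(-2) + (2)·(2)) / 4 = 14/4 = 3.5
  s[U,V] = ((1)·(2.8) + (1)·(2.8) + (-2)·(-1.2) + (-2)·(-2.2) + (2)·(-2.2)) / 4 = 8/4 = 2
  s[V,V] = ((2.8)·(2.8) + (2.8)·(2.8) + (-1.2)·(-1.2) + (-2.2)·(-2.2) + (-2.2)·(-2.2)) / 4 = 26.8/4 = 6.7
  Sample standard deviations s_i = √(s[i,i]):
  s(U) = √(3.5) = 1.8708
  s(V) = √(6.7) = 2.5884

Step 3 — r_{ij} = s_{ij} / (s_i · s_j):
  r[U,U] = 1 (diagonal).
  r[U,V] = 2 / (1.8708 · 2.5884) = 2 / 4.8425 = 0.413
  r[V,V] = 1 (diagonal).

R is symmetric with unit diagonal. Assembling:

R = [[1, 0.413],
 [0.413, 1]]


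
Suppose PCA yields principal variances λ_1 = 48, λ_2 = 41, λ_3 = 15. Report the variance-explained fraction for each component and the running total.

Step 1 — total variance = trace(Sigma) = Σ λ_i = 48 + 41 + 15 = 104.

Step 2 — fraction explained by component i = λ_i / Σ λ:
  PC1: 48/104 = 0.4615
  PC2: 41/104 = 0.3942
  PC3: 15/104 = 0.1442

Step 3 — cumulative fraction after k components = (λ_1 + ... + λ_k) / Σ λ:
  k = 1: 48/104 = 0.4615
  k = 2: (48 + 41)/104 = 89/104 = 0.8558
  k = 3: (48 + 41 + 15)/104 = 104/104 = 1

Summary (fraction, with percent):

explained: PC1 0.4615 (46.15%), PC2 0.3942 (39.42%), PC3 0.1442 (14.42%);  cumulative: 0.4615, 0.8558, 1


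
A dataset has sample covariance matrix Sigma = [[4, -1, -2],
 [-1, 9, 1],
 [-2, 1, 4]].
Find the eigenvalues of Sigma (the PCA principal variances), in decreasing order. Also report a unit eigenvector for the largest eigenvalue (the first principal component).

Step 1 — characteristic polynomial p(λ) = det(λI - Sigma) = λ³ - tr·λ² + c_1·λ - det, where tr = trace, c_1 = sum of the principal 2×2 minors, det = det(Sigma):
  tr = 4 + 9 + 4 = 17,
  c_1 = (4·9 - (-1)²) + (4·4 - (-2)²) + (9·4 - (1)²) = 35 + 12 + 35 = 82,
  det = 4·(9·4 - (1)²) - (-1)·((-1)·4 - (1)·(-2)) + (-2)·((-1)·(1) - 9·(-2)) = 4·(35) - (-1)·(-2) + (-2)·(17) = 104.
  So p(λ) = λ³ - 17λ² + 82λ - 104.
Step 2 — look for an integer root (rational root theorem: any rational root is an integer divisor of 104). Testing λ = 2:
  p(2) = 8 - 68 + 164 - 104 = 0  ✓
  Dividing out (λ - 2): p(λ) = (λ - 2)(λ² - 15λ + 52).
Step 3 — remaining eigenvalues from the quadratic λ² - 15λ + 52 = 0:
  Δ = 15² - 4·52 = 225 - 208 = 17,  λ = (15 ± √17)/2 = (15 ± 4.1231)/2 ≈ 9.5616 or 5.4384.
  Sorted: λ_1 = 9.5616,  λ_2 = 5.4384,  λ_3 = 2  (check: sum = 17 = tr ✓).

Step 4 — unit eigenvector for λ_1 ≈ 9.5616: v spans the null space of (Sigma - λ_1 I), whose rows are
  r_1 = (-5.5616, -1, -2),  r_2 = (-1, -0.5616, 1),  r_3 = (-2, 1, -5.5616).
  v is orthogonal to every row, so take v ∝ r_1 × r_2 = ((-1)·(1) - (-2)·(-0.5616), (-2)·(-1) - (-5.5616)·(1), (-5.5616)·(-0.5616) - (-1)·(-1)) ≈ (-2.1231, 7.5616, 2.1231).
  Rescale (multiply by -1 so the first nonzero entry is positive): u = (2.1231, -7.5616, -2.1231).
  ||u|| = √((2.1231)² + (-7.5616)² + (-2.1231)²) = √(66.1922) ≈ 8.1359,  v_1 = u/||u|| ≈ (0.261, -0.9294, -0.261) (||v_1|| = 1).

λ_1 = 9.5616,  λ_2 = 5.4384,  λ_3 = 2;  v_1 ≈ (0.261, -0.9294, -0.261)


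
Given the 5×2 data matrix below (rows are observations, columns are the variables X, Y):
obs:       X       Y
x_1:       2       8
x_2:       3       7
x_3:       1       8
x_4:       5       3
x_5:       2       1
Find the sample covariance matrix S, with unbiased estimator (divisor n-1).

Step 1 — column means:
  mean(X) = (2 + 3 + 1 + 5 + 2) / 5 = 13/5 = 2.6
  mean(Y) = (8 + 7 + 8 + 3 + 1) / 5 = 27/5 = 5.4

Step 2 — sample covariance S[i,j] = (1/(n-1)) · Σ_k (x_{k,i} - mean_i) · (x_{k,j} - mean_j), with n-1 = 4.
  S[X,X] = ((-0.6)·(-0.6) + (0.4)·(0.4) + (-1.6)·(-1.6) + (2.4)·(2.4) + (-0.6)·(-0.6)) / 4 = 9.2/4 = 2.3
  S[X,Y] = ((-0.6)·(2.6) + (0.4)·(1.6) + (-1.6)·(2.6) + (2.4)·(-2.4) + (-0.6)·(-4.4)) / 4 = -8.2/4 = -2.05
  S[Y,Y] = ((2.6)·(2.6) + (1.6)·(1.6) + (2.6)·(2.6) + (-2.4)·(-2.4) + (-4.4)·(-4.4)) / 4 = 41.2/4 = 10.3

S is symmetric (S[j,i] = S[i,j]). Assembling:

S = [[2.3, -2.05],
 [-2.05, 10.3]]


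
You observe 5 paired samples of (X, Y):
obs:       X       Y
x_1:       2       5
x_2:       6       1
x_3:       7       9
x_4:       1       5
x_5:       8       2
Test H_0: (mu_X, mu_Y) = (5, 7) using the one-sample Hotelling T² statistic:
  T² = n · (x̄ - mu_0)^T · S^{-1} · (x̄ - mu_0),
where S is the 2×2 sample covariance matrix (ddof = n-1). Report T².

Step 1 — sample mean vector:
  mean(X) = (2 + 6 + 7 + 1 + 8) / 5 = 24/5 = 4.8
  mean(Y) = (5 + 1 + 9 + 5 + 2) / 5 = 22/5 = 4.4
  x̄ = (4.8, 4.4),  deviation x̄ - mu_0 = (4.8, 4.4) - (5, 7) = (-0.2, -2.6).

Step 2 — sample covariance matrix, S[i,j] = (1/(n-1)) · Σ_k (x_{k,i} - mean_i) · (x_{k,j} - mean_j), divisor n-1 = 4:
  S[X,X] = ((-2.8)·(-2.8) + (1.2)·(1.2) + (2.2)·(2.2) + (-3.8)·(-3.8) + (3.2)·(3.2)) / 4 = 38.8/4 = 9.7
  S[X,Y] = ((-2.8)·(0.6) + (1.2)·(-3.4) + (2.2)·(4.6) + (-3.8)·(0.6) + (3.2)·(-2.4)) / 4 = -5.6/4 = -1.4
  S[Y,Y] = ((0.6)·(0.6) + (-3.4)·(-3.4) + (4.6)·(4.6) + (0.6)·(0.6) + (-2.4)·(-2.4)) / 4 = 39.2/4 = 9.8
  S = [[9.7, -1.4],
 [-1.4, 9.8]].

Step 3 — invert S. det(S) = 9.7·9.8 - (-1.4)² = 93.1.
  S^{-1} = (1/det) · [[d, -b], [-b, a]] = [[0.1053, 0.015],
 [0.015, 0.1042]].

Step 4 — quadratic form (x̄ - mu_0)^T · S^{-1} · (x̄ - mu_0):
  S^{-1} · (x̄ - mu_0) = (-0.0602, -0.2739),
  (x̄ - mu_0)^T · [...] = (-0.2)·(-0.0602) + (-2.6)·(-0.2739) = 0.7242.

Step 5 — scale by n: T² = 5 · 0.7242 = 3.6208.

T² ≈ 3.6208


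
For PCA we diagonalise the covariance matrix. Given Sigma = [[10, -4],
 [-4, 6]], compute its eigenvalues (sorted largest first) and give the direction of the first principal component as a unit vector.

Step 1 — characteristic polynomial of 2×2 Sigma:
  det(Sigma - λI) = λ² - trace · λ + det = 0.
  trace = 10 + 6 = 16, det = 10·6 - (-4)² = 44.
Step 2 — discriminant:
  Δ = trace² - 4·det = 256 - 176 = 80.
Step 3 — eigenvalues:
  λ = (trace ± √Δ)/2 = (16 ± 8.9443)/2,
  λ_1 = 12.4721,  λ_2 = 3.5279.

Step 4 — unit eigenvector for λ_1: solve (Sigma - λ_1 I)v = 0. First row:
  (10 - 12.4721)·v_x + (-4)·v_y = 0, i.e. (-2.4721)·v_x + (-4)·v_y = 0,
  so v ∝ (b, λ_1 - a) = (-4, 2.4721); multiply by -1 so the first entry is positive: u = (4, -2.4721).
  ||u|| = √((4)² + (-2.4721)²) = √(22.1115) ≈ 4.7023,
  v_1 = u/||u|| ≈ (0.8507, -0.5257) (||v_1|| = 1).

λ_1 = 12.4721,  λ_2 = 3.5279;  v_1 ≈ (0.8507, -0.5257)


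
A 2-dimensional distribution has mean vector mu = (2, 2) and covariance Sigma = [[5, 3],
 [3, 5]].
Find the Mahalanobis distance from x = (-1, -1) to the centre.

Step 1 — centre the observation: (x - mu) = (-3, -3).

Step 2 — invert Sigma. det(Sigma) = 5·5 - (3)² = 16.
  Sigma^{-1} = (1/det) · [[d, -b], [-b, a]] = [[0.3125, -0.1875],
 [-0.1875, 0.3125]].

Step 3 — form the quadratic (x - mu)^T · Sigma^{-1} · (x - mu):
  Sigma^{-1} · (x - mu) = (-0.375, -0.375).
  (x - mu)^T · [Sigma^{-1} · (x - mu)] = (-3)·(-0.375) + (-3)·(-0.375) = 2.25.

Step 4 — take square root: d = √(2.25) ≈ 1.5.

d(x, mu) = √(2.25) ≈ 1.5


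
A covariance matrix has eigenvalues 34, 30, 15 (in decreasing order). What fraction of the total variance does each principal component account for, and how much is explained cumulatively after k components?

Step 1 — total variance = trace(Sigma) = Σ λ_i = 34 + 30 + 15 = 79.

Step 2 — fraction explained by component i = λ_i / Σ λ:
  PC1: 34/79 = 0.4304
  PC2: 30/79 = 0.3797
  PC3: 15/79 = 0.1899

Step 3 — cumulative fraction after k components = (λ_1 + ... + λ_k) / Σ λ:
  k = 1: 34/79 = 0.4304
  k = 2: (34 + 30)/79 = 64/79 = 0.8101
  k = 3: (34 + 30 + 15)/79 = 79/79 = 1

Summary (fraction, with percent):

explained: PC1 0.4304 (43.04%), PC2 0.3797 (37.97%), PC3 0.1899 (18.99%);  cumulative: 0.4304, 0.8101, 1


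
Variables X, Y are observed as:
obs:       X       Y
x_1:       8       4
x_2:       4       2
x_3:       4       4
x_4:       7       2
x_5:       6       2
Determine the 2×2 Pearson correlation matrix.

Step 1 — column means:
  mean(X) = (8 + 4 + 4 + 7 + 6) / 5 = 29/5 = 5.8
  mean(Y) = (4 + 2 + 4 + 2 + 2) / 5 = 14/5 = 2.8

Step 2 — sample variances and covariances s[i,j] = (1/(n-1)) · Σ_k (x_{k,i} - mean_i) · (x_{k,j} - mean_j), with n-1 = 4:
  s[X,X] = ((2.2)·(2.2) + (-1.8)·(-1.8) + (-1.8)·(-1.8) + (1.2)·(1.2) + (0.2)·(0.2)) / 4 = 12.8/4 = 3.2
  s[X,Y] = ((2.2)·(1.2) + (-1.8)·(-0.8) + (-1.8)·(1.2) + (1.2)·(-0.8) + (0.2)·(-0.8)) / 4 = 0.8/4 = 0.2
  s[Y,Y] = ((1.2)·(1.2) + (-0.8)·(-0.8) + (1.2)·(1.2) + (-0.8)·(-0.8) + (-0.8)·(-0.8)) / 4 = 4.8/4 = 1.2
  Sample standard deviations s_i = √(s[i,i]):
  s(X) = √(3.2) = 1.7889
  s(Y) = √(1.2) = 1.0954

Step 3 — r_{ij} = s_{ij} / (s_i · s_j):
  r[X,X] = 1 (diagonal).
  r[X,Y] = 0.2 / (1.7889 · 1.0954) = 0.2 / 1.9596 = 0.1021
  r[Y,Y] = 1 (diagonal).

R is symmetric with unit diagonal. Assembling:

R = [[1, 0.1021],
 [0.1021, 1]]


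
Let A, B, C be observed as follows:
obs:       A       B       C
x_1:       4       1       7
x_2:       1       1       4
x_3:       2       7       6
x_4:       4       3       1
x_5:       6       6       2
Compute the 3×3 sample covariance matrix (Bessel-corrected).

Step 1 — column means:
  mean(A) = (4 + 1 + 2 + 4 + 6) / 5 = 17/5 = 3.4
  mean(B) = (1 + 1 + 7 + 3 + 6) / 5 = 18/5 = 3.6
  mean(C) = (7 + 4 + 6 + 1 + 2) / 5 = 20/5 = 4

Step 2 — sample covariance S[i,j] = (1/(n-1)) · Σ_k (x_{k,i} - mean_i) · (x_{k,j} - mean_j), with n-1 = 4.
  S[A,A] = ((0.6)·(0.6) + (-2.4)·(-2.4) + (-1.4)·(-1.4) + (0.6)·(0.6) + (2.6)·(2.6)) / 4 = 15.2/4 = 3.8
  S[A,B] = ((0.6)·(-2.6) + (-2.4)·(-2.6) + (-1.4)·(3.4) + (0.6)·(-0.6) + (2.6)·(2.4)) / 4 = 5.8/4 = 1.45
  S[A,C] = ((0.6)·(3) + (-2.4)·(0) + (-1.4)·(2) + (0.6)·(-3) + (2.6)·(-2)) / 4 = -8/4 = -2
  S[B,B] = ((-2.6)·(-2.6) + (-2.6)·(-2.6) + (3.4)·(3.4) + (-0.6)·(-0.6) + (2.4)·(2.4)) / 4 = 31.2/4 = 7.8
  S[B,C] = ((-2.6)·(3) + (-2.6)·(0) + (3.4)·(2) + (-0.6)·(-3) + (2.4)·(-2)) / 4 = -4/4 = -1
  S[C,C] = ((3)·(3) + (0)·(0) + (2)·(2) + (-3)·(-3) + (-2)·(-2)) / 4 = 26/4 = 6.5

S is symmetric (S[j,i] = S[i,j]). Assembling:

S = [[3.8, 1.45, -2],
 [1.45, 7.8, -1],
 [-2, -1, 6.5]]


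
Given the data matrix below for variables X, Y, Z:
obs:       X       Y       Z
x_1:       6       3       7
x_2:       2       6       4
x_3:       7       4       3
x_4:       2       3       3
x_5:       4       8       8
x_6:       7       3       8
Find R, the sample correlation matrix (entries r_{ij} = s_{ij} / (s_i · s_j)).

Step 1 — column means:
  mean(X) = (6 + 2 + 7 + 2 + 4 + 7) / 6 = 28/6 = 4.6667
  mean(Y) = (3 + 6 + 4 + 3 + 8 + 3) / 6 = 27/6 = 4.5
  mean(Z) = (7 + 4 + 3 + 3 + 8 + 8) / 6 = 33/6 = 5.5

Step 2 — sample variances and covariances s[i,j] = (1/(n-1)) · Σ_k (x_{k,i} - mean_i) · (x_{k,j} - mean_j), with n-1 = 5:
  s[X,X] = ((1.3333)·(1.3333) + (-2.6667)·(-2.6667) + (2.3333)·(2.3333) + (-2.6667)·(-2.6667) + (-0.6667)·(-0.6667) + (2.3333)·(2.3333)) / 5 = 27.3333/5 = 5.4667
  s[X,Y] = ((1.3333)·(-1.5) + (-2.6667)·(1.5) + (2.3333)·(-0.5) + (-2.6667)·(-1.5) + (-0.6667)·(3.5) + (2.3333)·(-1.5)) / 5 = -9/5 = -1.8
  s[X,Z] = ((1.3333)·(1.5) + (-2.6667)·(-1.5) + (2.3333)·(-2.5) + (-2.6667)·(-2.5) + (-0.6667)·(2.5) + (2.3333)·(2.5)) / 5 = 11/5 = 2.2
  s[Y,Y] = ((-1.5)·(-1.5) + (1.5)·(1.5) + (-0.5)·(-0.5) + (-1.5)·(-1.5) + (3.5)·(3.5) + (-1.5)·(-1.5)) / 5 = 21.5/5 = 4.3
  s[Y,Z] = ((-1.5)·(1.5) + (1.5)·(-1.5) + (-0.5)·(-2.5) + (-1.5)·(-2.5) + (3.5)·(2.5) + (-1.5)·(2.5)) / 5 = 5.5/5 = 1.1
  s[Z,Z] = ((1.5)·(1.5) + (-1.5)·(-1.5) + (-2.5)·(-2.5) + (-2.5)·(-2.5) + (2.5)·(2.5) + (2.5)·(2.5)) / 5 = 29.5/5 = 5.9
  Sample standard deviations s_i = √(s[i,i]):
  s(X) = √(5.4667) = 2.3381
  s(Y) = √(4.3) = 2.0736
  s(Z) = √(5.9) = 2.429

Step 3 — r_{ij} = s_{ij} / (s_i · s_j):
  r[X,X] = 1 (diagonal).
  r[X,Y] = -1.8 / (2.3381 · 2.0736) = -1.8 / 4.8484 = -0.3713
  r[X,Z] = 2.2 / (2.3381 · 2.429) = 2.2 / 5.6792 = 0.3874
  r[Y,Y] = 1 (diagonal).
  r[Y,Z] = 1.1 / (2.0736 · 2.429) = 1.1 / 5.0369 = 0.2184
  r[Z,Z] = 1 (diagonal).

R is symmetric with unit diagonal. Assembling:

R = [[1, -0.3713, 0.3874],
 [-0.3713, 1, 0.2184],
 [0.3874, 0.2184, 1]]


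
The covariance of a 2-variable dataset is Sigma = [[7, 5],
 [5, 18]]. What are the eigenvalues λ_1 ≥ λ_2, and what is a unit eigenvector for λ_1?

Step 1 — characteristic polynomial of 2×2 Sigma:
  det(Sigma - λI) = λ² - trace · λ + det = 0.
  trace = 7 + 18 = 25, det = 7·18 - (5)² = 101.
Step 2 — discriminant:
  Δ = trace² - 4·det = 625 - 404 = 221.
Step 3 — eigenvalues:
  λ = (trace ± √Δ)/2 = (25 ± 14.8661)/2,
  λ_1 = 19.933,  λ_2 = 5.067.

Step 4 — unit eigenvector for λ_1: solve (Sigma - λ_1 I)v = 0. First row:
  (7 - 19.933)·v_x + (5)·v_y = 0, i.e. (-12.933)·v_x + (5)·v_y = 0,
  so v ∝ (b, λ_1 - a) = (5, 12.933) = u.
  ||u|| = √((5)² + (12.933)²) = √(192.2634) ≈ 13.8659,
  v_1 = u/||u|| ≈ (0.3606, 0.9327) (||v_1|| = 1).

λ_1 = 19.933,  λ_2 = 5.067;  v_1 ≈ (0.3606, 0.9327)


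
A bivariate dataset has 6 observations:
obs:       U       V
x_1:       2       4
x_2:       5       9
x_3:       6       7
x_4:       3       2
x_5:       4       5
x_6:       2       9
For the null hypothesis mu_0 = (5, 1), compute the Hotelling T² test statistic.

Step 1 — sample mean vector:
  mean(U) = (2 + 5 + 6 + 3 + 4 + 2) / 6 = 22/6 = 3.6667
  mean(V) = (4 + 9 + 7 + 2 + 5 + 9) / 6 = 36/6 = 6
  x̄ = (3.6667, 6),  deviation x̄ - mu_0 = (3.6667, 6) - (5, 1) = (-1.3333, 5).

Step 2 — sample covariance matrix, S[i,j] = (1/(n-1)) · Σ_k (x_{k,i} - mean_i) · (x_{k,j} - mean_j), divisor n-1 = 5:
  S[U,U] = ((-1.6667)·(-1.6667) + (1.3333)·(1.3333) + (2.3333)·(2.3333) + (-0.6667)·(-0.6667) + (0.3333)·(0.3333) + (-1.6667)·(-1.6667)) / 5 = 13.3333/5 = 2.6667
  S[U,V] = ((-1.6667)·(-2) + (1.3333)·(3) + (2.3333)·(1) + (-0.6667)·(-4) + (0.3333)·(-1) + (-1.6667)·(3)) / 5 = 7/5 = 1.4
  S[V,V] = ((-2)·(-2) + (3)·(3) + (1)·(1) + (-4)·(-4) + (-1)·(-1) + (3)·(3)) / 5 = 40/5 = 8
  S = [[2.6667, 1.4],
 [1.4, 8]].

Step 3 — invert S. det(S) = 2.6667·8 - (1.4)² = 19.3733.
  S^{-1} = (1/det) · [[d, -b], [-b, a]] = [[0.4129, -0.0723],
 [-0.0723, 0.1376]].

Step 4 — quadratic form (x̄ - mu_0)^T · S^{-1} · (x̄ - mu_0):
  S^{-1} · (x̄ - mu_0) = (-0.9119, 0.7846),
  (x̄ - mu_0)^T · [...] = (-1.3333)·(-0.9119) + (5)·(0.7846) = 5.1388.

Step 5 — scale by n: T² = 6 · 5.1388 = 30.8328.

T² ≈ 30.8328


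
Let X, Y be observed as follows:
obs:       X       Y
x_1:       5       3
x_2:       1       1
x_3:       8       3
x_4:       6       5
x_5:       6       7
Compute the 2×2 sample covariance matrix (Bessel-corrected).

Step 1 — column means:
  mean(X) = (5 + 1 + 8 + 6 + 6) / 5 = 26/5 = 5.2
  mean(Y) = (3 + 1 + 3 + 5 + 7) / 5 = 19/5 = 3.8

Step 2 — sample covariance S[i,j] = (1/(n-1)) · Σ_k (x_{k,i} - mean_i) · (x_{k,j} - mean_j), with n-1 = 4.
  S[X,X] = ((-0.2)·(-0.2) + (-4.2)·(-4.2) + (2.8)·(2.8) + (0.8)·(0.8) + (0.8)·(0.8)) / 4 = 26.8/4 = 6.7
  S[X,Y] = ((-0.2)·(-0.8) + (-4.2)·(-2.8) + (2.8)·(-0.8) + (0.8)·(1.2) + (0.8)·(3.2)) / 4 = 13.2/4 = 3.3
  S[Y,Y] = ((-0.8)·(-0.8) + (-2.8)·(-2.8) + (-0.8)·(-0.8) + (1.2)·(1.2) + (3.2)·(3.2)) / 4 = 20.8/4 = 5.2

S is symmetric (S[j,i] = S[i,j]). Assembling:

S = [[6.7, 3.3],
 [3.3, 5.2]]


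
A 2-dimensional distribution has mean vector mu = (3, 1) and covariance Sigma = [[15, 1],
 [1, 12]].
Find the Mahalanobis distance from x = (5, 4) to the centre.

Step 1 — centre the observation: (x - mu) = (2, 3).

Step 2 — invert Sigma. det(Sigma) = 15·12 - (1)² = 179.
  Sigma^{-1} = (1/det) · [[d, -b], [-b, a]] = [[0.067, -0.0056],
 [-0.0056, 0.0838]].

Step 3 — form the quadratic (x - mu)^T · Sigma^{-1} · (x - mu):
  Sigma^{-1} · (x - mu) = (0.1173, 0.2402).
  (x - mu)^T · [Sigma^{-1} · (x - mu)] = (2)·(0.1173) + (3)·(0.2402) = 0.9553.

Step 4 — take square root: d = √(0.9553) ≈ 0.9774.

d(x, mu) = √(0.9553) ≈ 0.9774


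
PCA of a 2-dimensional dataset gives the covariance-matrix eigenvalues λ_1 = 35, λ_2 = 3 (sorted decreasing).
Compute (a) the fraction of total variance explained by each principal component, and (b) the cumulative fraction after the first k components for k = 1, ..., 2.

Step 1 — total variance = trace(Sigma) = Σ λ_i = 35 + 3 = 38.

Step 2 — fraction explained by component i = λ_i / Σ λ:
  PC1: 35/38 = 0.9211
  PC2: 3/38 = 0.0789

Step 3 — cumulative fraction after k components = (λ_1 + ... + λ_k) / Σ λ:
  k = 1: 35/38 = 0.9211
  k = 2: (35 + 3)/38 = 38/38 = 1

Summary (fraction, with percent):

explained: PC1 0.9211 (92.11%), PC2 0.0789 (7.89%);  cumulative: 0.9211, 1


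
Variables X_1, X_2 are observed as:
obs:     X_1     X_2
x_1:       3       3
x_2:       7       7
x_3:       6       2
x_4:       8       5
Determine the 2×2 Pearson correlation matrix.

Step 1 — column means:
  mean(X_1) = (3 + 7 + 6 + 8) / 4 = 24/4 = 6
  mean(X_2) = (3 + 7 + 2 + 5) / 4 = 17/4 = 4.25

Step 2 — sample variances and covariances s[i,j] = (1/(n-1)) · Σ_k (x_{k,i} - mean_i) · (x_{k,j} - mean_j), with n-1 = 3:
  s[X_1,X_1] = ((-3)·(-3) + (1)·(1) + (0)·(0) + (2)·(2)) / 3 = 14/3 = 4.6667
  s[X_1,X_2] = ((-3)·(-1.25) + (1)·(2.75) + (0)·(-2.25) + (2)·(0.75)) / 3 = 8/3 = 2.6667
  s[X_2,X_2] = ((-1.25)·(-1.25) + (2.75)·(2.75) + (-2.25)·(-2.25) + (0.75)·(0.75)) / 3 = 14.75/3 = 4.9167
  Sample standard deviations s_i = √(s[i,i]):
  s(X_1) = √(4.6667) = 2.1602
  s(X_2) = √(4.9167) = 2.2174

Step 3 — r_{ij} = s_{ij} / (s_i · s_j):
  r[X_1,X_1] = 1 (diagonal).
  r[X_1,X_2] = 2.6667 / (2.1602 · 2.2174) = 2.6667 / 4.79 = 0.5567
  r[X_2,X_2] = 1 (diagonal).

R is symmetric with unit diagonal. Assembling:

R = [[1, 0.5567],
 [0.5567, 1]]


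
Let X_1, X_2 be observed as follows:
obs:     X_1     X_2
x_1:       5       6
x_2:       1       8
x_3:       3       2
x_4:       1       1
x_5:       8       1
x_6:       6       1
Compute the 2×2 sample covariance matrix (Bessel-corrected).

Step 1 — column means:
  mean(X_1) = (5 + 1 + 3 + 1 + 8 + 6) / 6 = 24/6 = 4
  mean(X_2) = (6 + 8 + 2 + 1 + 1 + 1) / 6 = 19/6 = 3.1667

Step 2 — sample covariance S[i,j] = (1/(n-1)) · Σ_k (x_{k,i} - mean_i) · (x_{k,j} - mean_j), with n-1 = 5.
  S[X_1,X_1] = ((1)·(1) + (-3)·(-3) + (-1)·(-1) + (-3)·(-3) + (4)·(4) + (2)·(2)) / 5 = 40/5 = 8
  S[X_1,X_2] = ((1)·(2.8333) + (-3)·(4.8333) + (-1)·(-1.1667) + (-3)·(-2.1667) + (4)·(-2.1667) + (2)·(-2.1667)) / 5 = -17/5 = -3.4
  S[X_2,X_2] = ((2.8333)·(2.8333) + (4.8333)·(4.8333) + (-1.1667)·(-1.1667) + (-2.1667)·(-2.1667) + (-2.1667)·(-2.1667) + (-2.1667)·(-2.1667)) / 5 = 46.8333/5 = 9.3667

S is symmetric (S[j,i] = S[i,j]). Assembling:

S = [[8, -3.4],
 [-3.4, 9.3667]]


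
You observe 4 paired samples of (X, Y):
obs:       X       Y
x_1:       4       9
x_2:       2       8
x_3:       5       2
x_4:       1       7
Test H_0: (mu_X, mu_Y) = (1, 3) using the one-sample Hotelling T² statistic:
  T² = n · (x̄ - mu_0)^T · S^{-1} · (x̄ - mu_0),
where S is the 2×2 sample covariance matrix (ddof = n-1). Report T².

Step 1 — sample mean vector:
  mean(X) = (4 + 2 + 5 + 1) / 4 = 12/4 = 3
  mean(Y) = (9 + 8 + 2 + 7) / 4 = 26/4 = 6.5
  x̄ = (3, 6.5),  deviation x̄ - mu_0 = (3, 6.5) - (1, 3) = (2, 3.5).

Step 2 — sample covariance matrix, S[i,j] = (1/(n-1)) · Σ_k (x_{k,i} - mean_i) · (x_{k,j} - mean_j), divisor n-1 = 3:
  S[X,X] = ((1)·(1) + (-1)·(-1) + (2)·(2) + (-2)·(-2)) / 3 = 10/3 = 3.3333
  S[X,Y] = ((1)·(2.5) + (-1)·(1.5) + (2)·(-4.5) + (-2)·(0.5)) / 3 = -9/3 = -3
  S[Y,Y] = ((2.5)·(2.5) + (1.5)·(1.5) + (-4.5)·(-4.5) + (0.5)·(0.5)) / 3 = 29/3 = 9.6667
  S = [[3.3333, -3],
 [-3, 9.6667]].

Step 3 — invert S. det(S) = 3.3333·9.6667 - (-3)² = 23.2222.
  S^{-1} = (1/det) · [[d, -b], [-b, a]] = [[0.4163, 0.1292],
 [0.1292, 0.1435]].

Step 4 — quadratic form (x̄ - mu_0)^T · S^{-1} · (x̄ - mu_0):
  S^{-1} · (x̄ - mu_0) = (1.2847, 0.7608),
  (x̄ - mu_0)^T · [...] = (2)·(1.2847) + (3.5)·(0.7608) = 5.2321.

Step 5 — scale by n: T² = 4 · 5.2321 = 20.9282.

T² ≈ 20.9282


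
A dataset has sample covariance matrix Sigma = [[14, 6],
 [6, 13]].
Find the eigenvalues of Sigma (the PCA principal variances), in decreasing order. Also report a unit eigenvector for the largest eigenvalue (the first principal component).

Step 1 — characteristic polynomial of 2×2 Sigma:
  det(Sigma - λI) = λ² - trace · λ + det = 0.
  trace = 14 + 13 = 27, det = 14·13 - (6)² = 146.
Step 2 — discriminant:
  Δ = trace² - 4·det = 729 - 584 = 145.
Step 3 — eigenvalues:
  λ = (trace ± √Δ)/2 = (27 ± 12.0416)/2,
  λ_1 = 19.5208,  λ_2 = 7.4792.

Step 4 — unit eigenvector for λ_1: solve (Sigma - λ_1 I)v = 0. First row:
  (14 - 19.5208)·v_x + (6)·v_y = 0, i.e. (-5.5208)·v_x + (6)·v_y = 0,
  so v ∝ (b, λ_1 - a) = (6, 5.5208) = u.
  ||u|| = √((6)² + (5.5208)²) = √(66.4792) ≈ 8.1535,
  v_1 = u/||u|| ≈ (0.7359, 0.6771) (||v_1|| = 1).

λ_1 = 19.5208,  λ_2 = 7.4792;  v_1 ≈ (0.7359, 0.6771)


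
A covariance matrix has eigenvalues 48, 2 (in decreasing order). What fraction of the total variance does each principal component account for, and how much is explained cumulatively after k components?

Step 1 — total variance = trace(Sigma) = Σ λ_i = 48 + 2 = 50.

Step 2 — fraction explained by component i = λ_i / Σ λ:
  PC1: 48/50 = 0.96
  PC2: 2/50 = 0.04

Step 3 — cumulative fraction after k components = (λ_1 + ... + λ_k) / Σ λ:
  k = 1: 48/50 = 0.96
  k = 2: (48 + 2)/50 = 50/50 = 1

Summary (fraction, with percent):

explained: PC1 0.96 (96%), PC2 0.04 (4%);  cumulative: 0.96, 1


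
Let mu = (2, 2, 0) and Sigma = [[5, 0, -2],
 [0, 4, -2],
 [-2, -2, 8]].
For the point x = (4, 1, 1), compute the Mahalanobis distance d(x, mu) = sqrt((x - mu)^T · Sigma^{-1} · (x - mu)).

Step 1 — centre the observation: (x - mu) = (2, -1, 1).

Step 2 — invert Sigma (cofactor / det for 3×3, or solve directly):
  Sigma^{-1} = [[0.2258, 0.0323, 0.0645],
 [0.0323, 0.2903, 0.0806],
 [0.0645, 0.0806, 0.1613]].

Step 3 — form the quadratic (x - mu)^T · Sigma^{-1} · (x - mu):
  Sigma^{-1} · (x - mu) = (0.4839, -0.1452, 0.2097).
  (x - mu)^T · [Sigma^{-1} · (x - mu)] = (2)·(0.4839) + (-1)·(-0.1452) + (1)·(0.2097) = 1.3226.

Step 4 — take square root: d = √(1.3226) ≈ 1.15.

d(x, mu) = √(1.3226) ≈ 1.15


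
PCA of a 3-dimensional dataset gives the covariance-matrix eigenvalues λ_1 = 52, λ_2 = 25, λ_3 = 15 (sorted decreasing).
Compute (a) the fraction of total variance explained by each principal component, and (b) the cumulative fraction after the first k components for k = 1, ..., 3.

Step 1 — total variance = trace(Sigma) = Σ λ_i = 52 + 25 + 15 = 92.

Step 2 — fraction explained by component i = λ_i / Σ λ:
  PC1: 52/92 = 0.5652
  PC2: 25/92 = 0.2717
  PC3: 15/92 = 0.163

Step 3 — cumulative fraction after k components = (λ_1 + ... + λ_k) / Σ λ:
  k = 1: 52/92 = 0.5652
  k = 2: (52 + 25)/92 = 77/92 = 0.837
  k = 3: (52 + 25 + 15)/92 = 92/92 = 1

Summary (fraction, with percent):

explained: PC1 0.5652 (56.52%), PC2 0.2717 (27.17%), PC3 0.163 (16.3%);  cumulative: 0.5652, 0.837, 1


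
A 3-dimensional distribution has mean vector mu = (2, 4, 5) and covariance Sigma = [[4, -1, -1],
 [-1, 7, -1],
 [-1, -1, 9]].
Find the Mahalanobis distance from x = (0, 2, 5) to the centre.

Step 1 — centre the observation: (x - mu) = (-2, -2, 0).

Step 2 — invert Sigma (cofactor / det for 3×3, or solve directly):
  Sigma^{-1} = [[0.2696, 0.0435, 0.0348],
 [0.0435, 0.1522, 0.0217],
 [0.0348, 0.0217, 0.1174]].

Step 3 — form the quadratic (x - mu)^T · Sigma^{-1} · (x - mu):
  Sigma^{-1} · (x - mu) = (-0.6261, -0.3913, -0.113).
  (x - mu)^T · [Sigma^{-1} · (x - mu)] = (-2)·(-0.6261) + (-2)·(-0.3913) + (0)·(-0.113) = 2.0348.

Step 4 — take square root: d = √(2.0348) ≈ 1.4265.

d(x, mu) = √(2.0348) ≈ 1.4265


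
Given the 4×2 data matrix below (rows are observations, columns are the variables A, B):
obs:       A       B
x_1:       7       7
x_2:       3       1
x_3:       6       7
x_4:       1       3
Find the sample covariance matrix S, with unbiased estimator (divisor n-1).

Step 1 — column means:
  mean(A) = (7 + 3 + 6 + 1) / 4 = 17/4 = 4.25
  mean(B) = (7 + 1 + 7 + 3) / 4 = 18/4 = 4.5

Step 2 — sample covariance S[i,j] = (1/(n-1)) · Σ_k (x_{k,i} - mean_i) · (x_{k,j} - mean_j), with n-1 = 3.
  S[A,A] = ((2.75)·(2.75) + (-1.25)·(-1.25) + (1.75)·(1.75) + (-3.25)·(-3.25)) / 3 = 22.75/3 = 7.5833
  S[A,B] = ((2.75)·(2.5) + (-1.25)·(-3.5) + (1.75)·(2.5) + (-3.25)·(-1.5)) / 3 = 20.5/3 = 6.8333
  S[B,B] = ((2.5)·(2.5) + (-3.5)·(-3.5) + (2.5)·(2.5) + (-1.5)·(-1.5)) / 3 = 27/3 = 9

S is symmetric (S[j,i] = S[i,j]). Assembling:

S = [[7.5833, 6.8333],
 [6.8333, 9]]


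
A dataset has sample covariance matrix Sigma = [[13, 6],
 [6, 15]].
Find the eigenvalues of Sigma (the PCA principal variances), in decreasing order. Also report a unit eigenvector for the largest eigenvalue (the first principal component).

Step 1 — characteristic polynomial of 2×2 Sigma:
  det(Sigma - λI) = λ² - trace · λ + det = 0.
  trace = 13 + 15 = 28, det = 13·15 - (6)² = 159.
Step 2 — discriminant:
  Δ = trace² - 4·det = 784 - 636 = 148.
Step 3 — eigenvalues:
  λ = (trace ± √Δ)/2 = (28 ± 12.1655)/2,
  λ_1 = 20.0828,  λ_2 = 7.9172.

Step 4 — unit eigenvector for λ_1: solve (Sigma - λ_1 I)v = 0. First row:
  (13 - 20.0828)·v_x + (6)·v_y = 0, i.e. (-7.0828)·v_x + (6)·v_y = 0,
  so v ∝ (b, λ_1 - a) = (6, 7.0828) = u.
  ||u|| = √((6)² + (7.0828)²) = √(86.1655) ≈ 9.2825,
  v_1 = u/||u|| ≈ (0.6464, 0.763) (||v_1|| = 1).

λ_1 = 20.0828,  λ_2 = 7.9172;  v_1 ≈ (0.6464, 0.763)


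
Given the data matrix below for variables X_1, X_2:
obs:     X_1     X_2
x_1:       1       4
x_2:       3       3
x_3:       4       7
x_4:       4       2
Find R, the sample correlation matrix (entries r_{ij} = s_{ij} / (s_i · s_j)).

Step 1 — column means:
  mean(X_1) = (1 + 3 + 4 + 4) / 4 = 12/4 = 3
  mean(X_2) = (4 + 3 + 7 + 2) / 4 = 16/4 = 4

Step 2 — sample variances and covariances s[i,j] = (1/(n-1)) · Σ_k (x_{k,i} - mean_i) · (x_{k,j} - mean_j), with n-1 = 3:
  s[X_1,X_1] = ((-2)·(-2) + (0)·(0) + (1)·(1) + (1)·(1)) / 3 = 6/3 = 2
  s[X_1,X_2] = ((-2)·(0) + (0)·(-1) + (1)·(3) + (1)·(-2)) / 3 = 1/3 = 0.3333
  s[X_2,X_2] = ((0)·(0) + (-1)·(-1) + (3)·(3) + (-2)·(-2)) / 3 = 14/3 = 4.6667
  Sample standard deviations s_i = √(s[i,i]):
  s(X_1) = √(2) = 1.4142
  s(X_2) = √(4.6667) = 2.1602

Step 3 — r_{ij} = s_{ij} / (s_i · s_j):
  r[X_1,X_1] = 1 (diagonal).
  r[X_1,X_2] = 0.3333 / (1.4142 · 2.1602) = 0.3333 / 3.0551 = 0.1091
  r[X_2,X_2] = 1 (diagonal).

R is symmetric with unit diagonal. Assembling:

R = [[1, 0.1091],
 [0.1091, 1]]


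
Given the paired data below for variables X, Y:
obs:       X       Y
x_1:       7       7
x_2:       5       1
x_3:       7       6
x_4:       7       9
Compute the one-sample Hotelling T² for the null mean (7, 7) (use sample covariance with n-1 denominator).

Step 1 — sample mean vector:
  mean(X) = (7 + 5 + 7 + 7) / 4 = 26/4 = 6.5
  mean(Y) = (7 + 1 + 6 + 9) / 4 = 23/4 = 5.75
  x̄ = (6.5, 5.75),  deviation x̄ - mu_0 = (6.5, 5.75) - (7, 7) = (-0.5, -1.25).

Step 2 — sample covariance matrix, S[i,j] = (1/(n-1)) · Σ_k (x_{k,i} - mean_i) · (x_{k,j} - mean_j), divisor n-1 = 3:
  S[X,X] = ((0.5)·(0.5) + (-1.5)·(-1.5) + (0.5)·(0.5) + (0.5)·(0.5)) / 3 = 3/3 = 1
  S[X,Y] = ((0.5)·(1.25) + (-1.5)·(-4.75) + (0.5)·(0.25) + (0.5)·(3.25)) / 3 = 9.5/3 = 3.1667
  S[Y,Y] = ((1.25)·(1.25) + (-4.75)·(-4.75) + (0.25)·(0.25) + (3.25)·(3.25)) / 3 = 34.75/3 = 11.5833
  S = [[1, 3.1667],
 [3.1667, 11.5833]].

Step 3 — invert S. det(S) = 1·11.5833 - (3.1667)² = 1.5556.
  S^{-1} = (1/det) · [[d, -b], [-b, a]] = [[7.4464, -2.0357],
 [-2.0357, 0.6429]].

Step 4 — quadratic form (x̄ - mu_0)^T · S^{-1} · (x̄ - mu_0):
  S^{-1} · (x̄ - mu_0) = (-1.1786, 0.2143),
  (x̄ - mu_0)^T · [...] = (-0.5)·(-1.1786) + (-1.25)·(0.2143) = 0.3214.

Step 5 — scale by n: T² = 4 · 0.3214 = 1.2857.

T² ≈ 1.2857


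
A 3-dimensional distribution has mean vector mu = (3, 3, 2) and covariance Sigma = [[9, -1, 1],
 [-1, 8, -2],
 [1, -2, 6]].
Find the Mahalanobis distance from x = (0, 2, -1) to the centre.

Step 1 — centre the observation: (x - mu) = (-3, -1, -3).

Step 2 — invert Sigma (cofactor / det for 3×3, or solve directly):
  Sigma^{-1} = [[0.114, 0.0104, -0.0155],
 [0.0104, 0.1373, 0.044],
 [-0.0155, 0.044, 0.1839]].

Step 3 — form the quadratic (x - mu)^T · Sigma^{-1} · (x - mu):
  Sigma^{-1} · (x - mu) = (-0.3057, -0.3005, -0.5492).
  (x - mu)^T · [Sigma^{-1} · (x - mu)] = (-3)·(-0.3057) + (-1)·(-0.3005) + (-3)·(-0.5492) = 2.8653.

Step 4 — take square root: d = √(2.8653) ≈ 1.6927.

d(x, mu) = √(2.8653) ≈ 1.6927


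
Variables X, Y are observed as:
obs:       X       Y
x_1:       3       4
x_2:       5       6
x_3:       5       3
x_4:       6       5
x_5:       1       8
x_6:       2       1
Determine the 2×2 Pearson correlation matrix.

Step 1 — column means:
  mean(X) = (3 + 5 + 5 + 6 + 1 + 2) / 6 = 22/6 = 3.6667
  mean(Y) = (4 + 6 + 3 + 5 + 8 + 1) / 6 = 27/6 = 4.5

Step 2 — sample variances and covariances s[i,j] = (1/(n-1)) · Σ_k (x_{k,i} - mean_i) · (x_{k,j} - mean_j), with n-1 = 5:
  s[X,X] = ((-0.6667)·(-0.6667) + (1.3333)·(1.3333) + (1.3333)·(1.3333) + (2.3333)·(2.3333) + (-2.6667)·(-2.6667) + (-1.6667)·(-1.6667)) / 5 = 19.3333/5 = 3.8667
  s[X,Y] = ((-0.6667)·(-0.5) + (1.3333)·(1.5) + (1.3333)·(-1.5) + (2.3333)·(0.5) + (-2.6667)·(3.5) + (-1.6667)·(-3.5)) / 5 = -2/5 = -0.4
  s[Y,Y] = ((-0.5)·(-0.5) + (1.5)·(1.5) + (-1.5)·(-1.5) + (0.5)·(0.5) + (3.5)·(3.5) + (-3.5)·(-3.5)) / 5 = 29.5/5 = 5.9
  Sample standard deviations s_i = √(s[i,i]):
  s(X) = √(3.8667) = 1.9664
  s(Y) = √(5.9) = 2.429

Step 3 — r_{ij} = s_{ij} / (s_i · s_j):
  r[X,X] = 1 (diagonal).
  r[X,Y] = -0.4 / (1.9664 · 2.429) = -0.4 / 4.7763 = -0.0837
  r[Y,Y] = 1 (diagonal).

R is symmetric with unit diagonal. Assembling:

R = [[1, -0.0837],
 [-0.0837, 1]]


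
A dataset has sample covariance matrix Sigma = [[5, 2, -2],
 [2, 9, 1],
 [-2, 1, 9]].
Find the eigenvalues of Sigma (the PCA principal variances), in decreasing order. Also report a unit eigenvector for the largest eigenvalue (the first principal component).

Step 1 — characteristic polynomial p(λ) = det(λI - Sigma) = λ³ - tr·λ² + c_1·λ - det, where tr = trace, c_1 = sum of the principal 2×2 minors, det = det(Sigma):
  tr = 5 + 9 + 9 = 23,
  c_1 = (5·9 - (2)²) + (5·9 - (-2)²) + (9·9 - (1)²) = 41 + 41 + 80 = 162,
  det = 5·(9·9 - (1)²) - (2)·((2)·9 - (1)·(-2)) + (-2)·((2)·(1) - 9·(-2)) = 5·(80) - (2)·(20) + (-2)·(20) = 320.
  So p(λ) = λ³ - 23λ² + 162λ - 320.
Step 2 — look for an integer root (rational root theorem: any rational root is an integer divisor of 320). Testing λ = 10:
  p(10) = 1000 - 2300 + 1620 - 320 = 0  ✓
  Dividing out (λ - 10): p(λ) = (λ - 10)(λ² - 13λ + 32).
Step 3 — remaining eigenvalues from the quadratic λ² - 13λ + 32 = 0:
  Δ = 13² - 4·32 = 169 - 128 = 41,  λ = (13 ± √41)/2 = (13 ± 6.4031)/2 ≈ 9.7016 or 3.2984.
  Sorted: λ_1 = 10,  λ_2 = 9.7016,  λ_3 = 3.2984  (check: sum = 23 = tr ✓).

Step 4 — unit eigenvector for λ_1 = 10: v spans the null space of (Sigma - λ_1 I), whose rows are
  r_1 = (-5, 2, -2),  r_2 = (2, -1, 1),  r_3 = (-2, 1, -1).
  v is orthogonal to every row, so take v ∝ r_1 × r_2 = ((2)·(1) - (-2)·(-1), (-2)·(2) - (-5)·(1), (-5)·(-1) - (2)·(2)) = (0, 1, 1).
  Let u = (0, 1, 1).
  ||u|| = √((0)² + (1)² + (1)²) = √(2) ≈ 1.4142,  v_1 = u/||u|| ≈ (0, 0.7071, 0.7071) (||v_1|| = 1).

λ_1 = 10,  λ_2 = 9.7016,  λ_3 = 3.2984;  v_1 ≈ (0, 0.7071, 0.7071)


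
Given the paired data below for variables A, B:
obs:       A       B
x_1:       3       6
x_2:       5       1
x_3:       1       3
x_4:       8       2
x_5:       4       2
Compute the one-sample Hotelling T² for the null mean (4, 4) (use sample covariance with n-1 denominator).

Step 1 — sample mean vector:
  mean(A) = (3 + 5 + 1 + 8 + 4) / 5 = 21/5 = 4.2
  mean(B) = (6 + 1 + 3 + 2 + 2) / 5 = 14/5 = 2.8
  x̄ = (4.2, 2.8),  deviation x̄ - mu_0 = (4.2, 2.8) - (4, 4) = (0.2, -1.2).

Step 2 — sample covariance matrix, S[i,j] = (1/(n-1)) · Σ_k (x_{k,i} - mean_i) · (x_{k,j} - mean_j), divisor n-1 = 4:
  S[A,A] = ((-1.2)·(-1.2) + (0.8)·(0.8) + (-3.2)·(-3.2) + (3.8)·(3.8) + (-0.2)·(-0.2)) / 4 = 26.8/4 = 6.7
  S[A,B] = ((-1.2)·(3.2) + (0.8)·(-1.8) + (-3.2)·(0.2) + (3.8)·(-0.8) + (-0.2)·(-0.8)) / 4 = -8.8/4 = -2.2
  S[B,B] = ((3.2)·(3.2) + (-1.8)·(-1.8) + (0.2)·(0.2) + (-0.8)·(-0.8) + (-0.8)·(-0.8)) / 4 = 14.8/4 = 3.7
  S = [[6.7, -2.2],
 [-2.2, 3.7]].

Step 3 — invert S. det(S) = 6.7·3.7 - (-2.2)² = 19.95.
  S^{-1} = (1/det) · [[d, -b], [-b, a]] = [[0.1855, 0.1103],
 [0.1103, 0.3358]].

Step 4 — quadratic form (x̄ - mu_0)^T · S^{-1} · (x̄ - mu_0):
  S^{-1} · (x̄ - mu_0) = (-0.0952, -0.381),
  (x̄ - mu_0)^T · [...] = (0.2)·(-0.0952) + (-1.2)·(-0.381) = 0.4381.

Step 5 — scale by n: T² = 5 · 0.4381 = 2.1905.

T² ≈ 2.1905
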